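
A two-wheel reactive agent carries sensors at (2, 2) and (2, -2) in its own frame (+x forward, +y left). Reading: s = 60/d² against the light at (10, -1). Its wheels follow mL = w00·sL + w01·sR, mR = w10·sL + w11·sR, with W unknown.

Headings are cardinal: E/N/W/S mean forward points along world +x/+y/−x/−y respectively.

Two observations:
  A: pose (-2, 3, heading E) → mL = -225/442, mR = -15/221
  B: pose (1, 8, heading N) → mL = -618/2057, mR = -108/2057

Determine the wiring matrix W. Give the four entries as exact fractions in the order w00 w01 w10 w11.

obs A: pose=(-2,3,E) → sL=15/34, sR=15/26, mL=-225/442, mR=-15/221
obs B: pose=(1,8,N) → sL=30/121, sR=6/17, mL=-618/2057, mR=-108/2057
sensor matrix S = [[15/34, 15/26], [30/121, 6/17]]; det S = 5760/454597
solve [mL_A; mL_B] = S·[w00; w01] and [mR_A; mR_B] = S·[w10; w11]:
  w00 = -1/2, w01 = -1/2, w10 = 1/2, w11 = -1/2

-1/2 -1/2 1/2 -1/2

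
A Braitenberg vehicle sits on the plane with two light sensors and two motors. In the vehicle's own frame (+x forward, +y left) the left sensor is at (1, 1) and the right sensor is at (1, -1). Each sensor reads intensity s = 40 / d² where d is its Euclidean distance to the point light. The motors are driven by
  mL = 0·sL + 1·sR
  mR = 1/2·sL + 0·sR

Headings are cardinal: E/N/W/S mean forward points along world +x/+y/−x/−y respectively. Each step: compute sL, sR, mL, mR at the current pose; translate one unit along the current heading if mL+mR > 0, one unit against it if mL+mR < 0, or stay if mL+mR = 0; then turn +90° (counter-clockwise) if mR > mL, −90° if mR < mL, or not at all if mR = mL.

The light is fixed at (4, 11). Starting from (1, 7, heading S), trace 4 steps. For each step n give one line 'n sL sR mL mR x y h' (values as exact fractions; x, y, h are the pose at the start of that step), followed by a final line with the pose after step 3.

0 40/29 40/41 40/41 20/29 1 7 S
1 10/13 5/4 5/4 5/13 1 6 W
2 40/41 8/5 8/5 20/41 0 6 N
3 20/9 20/17 20/17 10/9 0 7 E
final 1 7 S

n=0: pose=(1,7,S); sL=40/29, sR=40/41; mL=40/41, mR=20/29; mL+mR=1980/1189 → advance +1; mR−mL=-340/1189 → turn -1·90°
n=1: pose=(1,6,W); sL=10/13, sR=5/4; mL=5/4, mR=5/13; mL+mR=85/52 → advance +1; mR−mL=-45/52 → turn -1·90°
n=2: pose=(0,6,N); sL=40/41, sR=8/5; mL=8/5, mR=20/41; mL+mR=428/205 → advance +1; mR−mL=-228/205 → turn -1·90°
n=3: pose=(0,7,E); sL=20/9, sR=20/17; mL=20/17, mR=10/9; mL+mR=350/153 → advance +1; mR−mL=-10/153 → turn -1·90°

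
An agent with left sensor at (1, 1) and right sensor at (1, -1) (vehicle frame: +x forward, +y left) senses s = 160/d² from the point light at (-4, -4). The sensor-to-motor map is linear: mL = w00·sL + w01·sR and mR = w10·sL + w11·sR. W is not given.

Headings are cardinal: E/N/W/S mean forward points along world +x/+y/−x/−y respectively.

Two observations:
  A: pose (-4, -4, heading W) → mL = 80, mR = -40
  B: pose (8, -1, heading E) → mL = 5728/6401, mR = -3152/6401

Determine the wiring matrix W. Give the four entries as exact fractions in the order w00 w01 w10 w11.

obs A: pose=(-4,-4,W) → sL=80, sR=80, mL=80, mR=-40
obs B: pose=(8,-1,E) → sL=32/37, sR=160/173, mL=5728/6401, mR=-3152/6401
sensor matrix S = [[80, 80], [32/37, 160/173]]; det S = 30720/6401
solve [mL_A; mL_B] = S·[w00; w01] and [mR_A; mR_B] = S·[w10; w11]:
  w00 = 1/2, w01 = 1/2, w10 = 1/2, w11 = -1

1/2 1/2 1/2 -1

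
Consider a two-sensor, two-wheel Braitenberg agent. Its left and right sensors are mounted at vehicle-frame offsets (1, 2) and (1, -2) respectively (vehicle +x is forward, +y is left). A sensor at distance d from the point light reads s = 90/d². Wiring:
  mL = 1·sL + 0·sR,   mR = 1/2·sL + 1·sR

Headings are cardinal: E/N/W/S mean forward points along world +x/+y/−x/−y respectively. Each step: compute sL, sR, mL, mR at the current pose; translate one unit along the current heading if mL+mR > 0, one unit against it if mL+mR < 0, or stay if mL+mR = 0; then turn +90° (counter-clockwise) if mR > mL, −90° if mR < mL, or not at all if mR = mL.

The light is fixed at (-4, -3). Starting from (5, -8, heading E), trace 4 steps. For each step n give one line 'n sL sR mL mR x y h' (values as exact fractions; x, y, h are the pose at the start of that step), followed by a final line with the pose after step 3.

n=0: pose=(5,-8,E); sL=90/109, sR=90/149; mL=90/109, mR=16515/16241; mL+mR=29925/16241 → advance +1; mR−mL=3105/16241 → turn +1·90°
n=1: pose=(6,-8,N); sL=9/8, sR=9/16; mL=9/8, mR=9/8; mL+mR=9/4 → advance +1; mR−mL=0 → turn +0·90°
n=2: pose=(6,-7,N); sL=90/73, sR=10/17; mL=90/73, mR=1495/1241; mL+mR=3025/1241 → advance +1; mR−mL=-35/1241 → turn -1·90°
n=3: pose=(6,-6,E); sL=45/61, sR=45/73; mL=45/61, mR=8775/8906; mL+mR=15345/8906 → advance +1; mR−mL=2205/8906 → turn +1·90°

0 90/109 90/149 90/109 16515/16241 5 -8 E
1 9/8 9/16 9/8 9/8 6 -8 N
2 90/73 10/17 90/73 1495/1241 6 -7 N
3 45/61 45/73 45/61 8775/8906 6 -6 E
final 7 -6 N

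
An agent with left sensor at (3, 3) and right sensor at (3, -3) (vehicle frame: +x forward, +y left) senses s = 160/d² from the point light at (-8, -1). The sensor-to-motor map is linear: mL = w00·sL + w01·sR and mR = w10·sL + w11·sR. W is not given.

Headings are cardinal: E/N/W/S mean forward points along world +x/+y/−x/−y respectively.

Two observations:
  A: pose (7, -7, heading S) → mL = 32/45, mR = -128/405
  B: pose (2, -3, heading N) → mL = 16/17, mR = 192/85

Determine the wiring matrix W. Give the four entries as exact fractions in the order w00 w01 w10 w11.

0 1 1 -1

obs A: pose=(7,-7,S) → sL=32/81, sR=32/45, mL=32/45, mR=-128/405
obs B: pose=(2,-3,N) → sL=16/5, sR=16/17, mL=16/17, mR=192/85
sensor matrix S = [[32/81, 32/45], [16/5, 16/17]]; det S = -65536/34425
solve [mL_A; mL_B] = S·[w00; w01] and [mR_A; mR_B] = S·[w10; w11]:
  w00 = 0, w01 = 1, w10 = 1, w11 = -1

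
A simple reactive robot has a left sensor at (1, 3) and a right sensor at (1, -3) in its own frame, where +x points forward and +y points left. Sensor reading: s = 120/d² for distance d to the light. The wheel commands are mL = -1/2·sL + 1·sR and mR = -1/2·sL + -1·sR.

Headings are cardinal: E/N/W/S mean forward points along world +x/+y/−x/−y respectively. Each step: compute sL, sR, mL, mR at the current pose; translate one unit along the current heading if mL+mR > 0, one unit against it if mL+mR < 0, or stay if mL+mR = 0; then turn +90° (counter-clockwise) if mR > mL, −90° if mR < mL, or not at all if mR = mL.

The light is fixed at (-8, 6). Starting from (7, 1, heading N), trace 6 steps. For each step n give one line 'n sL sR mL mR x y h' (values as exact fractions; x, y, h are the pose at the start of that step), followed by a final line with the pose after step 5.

n=0: pose=(7,1,N); sL=3/4, sR=6/17; mL=-3/136, mR=-99/136; mL+mR=-3/4 → advance -1; mR−mL=-12/17 → turn -1·90°
n=1: pose=(7,0,E); sL=24/53, sR=120/337; mL=2316/17861, mR=-10404/17861; mL+mR=-24/53 → advance -1; mR−mL=-240/337 → turn -1·90°
n=2: pose=(6,0,S); sL=60/169, sR=12/17; mL=1518/2873, mR=-2538/2873; mL+mR=-60/169 → advance -1; mR−mL=-24/17 → turn -1·90°
n=3: pose=(6,1,W); sL=120/233, sR=120/173; mL=17580/40309, mR=-38340/40309; mL+mR=-120/233 → advance -1; mR−mL=-240/173 → turn -1·90°
n=4: pose=(7,1,N); sL=3/4, sR=6/17; mL=-3/136, mR=-99/136; mL+mR=-3/4 → advance -1; mR−mL=-12/17 → turn -1·90°
n=5: pose=(7,0,E); sL=24/53, sR=120/337; mL=2316/17861, mR=-10404/17861; mL+mR=-24/53 → advance -1; mR−mL=-240/337 → turn -1·90°

0 3/4 6/17 -3/136 -99/136 7 1 N
1 24/53 120/337 2316/17861 -10404/17861 7 0 E
2 60/169 12/17 1518/2873 -2538/2873 6 0 S
3 120/233 120/173 17580/40309 -38340/40309 6 1 W
4 3/4 6/17 -3/136 -99/136 7 1 N
5 24/53 120/337 2316/17861 -10404/17861 7 0 E
final 6 0 S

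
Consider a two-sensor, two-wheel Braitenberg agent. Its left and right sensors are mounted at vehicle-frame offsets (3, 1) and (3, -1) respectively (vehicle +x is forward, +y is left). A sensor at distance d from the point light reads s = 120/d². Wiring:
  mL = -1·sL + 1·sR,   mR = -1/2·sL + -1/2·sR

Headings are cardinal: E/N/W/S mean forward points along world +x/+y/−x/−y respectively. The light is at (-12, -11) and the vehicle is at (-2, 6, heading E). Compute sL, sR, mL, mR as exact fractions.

left sensor world pos  = (1, 7); dL² = 493
right sensor world pos = (1, 5); dR² = 425
sL = 120/493 = 120/493
sR = 120/425 = 24/85
mL = -1·sL + 1·sR = 96/2465
mR = -1/2·sL + -1/2·sR = -648/2465

120/493 24/85 96/2465 -648/2465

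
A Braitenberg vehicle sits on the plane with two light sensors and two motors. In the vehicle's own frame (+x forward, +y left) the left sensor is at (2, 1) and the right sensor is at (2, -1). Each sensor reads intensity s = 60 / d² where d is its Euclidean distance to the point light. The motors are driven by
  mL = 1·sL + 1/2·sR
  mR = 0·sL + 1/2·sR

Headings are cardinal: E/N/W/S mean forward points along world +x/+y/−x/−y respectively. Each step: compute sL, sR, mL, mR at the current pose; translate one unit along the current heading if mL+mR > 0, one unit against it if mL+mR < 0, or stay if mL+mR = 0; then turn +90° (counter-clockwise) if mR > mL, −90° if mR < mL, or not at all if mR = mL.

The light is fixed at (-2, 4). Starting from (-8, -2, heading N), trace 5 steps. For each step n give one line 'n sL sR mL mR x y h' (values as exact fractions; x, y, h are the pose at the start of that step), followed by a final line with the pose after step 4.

0 12/13 60/41 882/533 30/41 -8 -2 N
1 15/8 15/13 255/104 15/26 -8 -1 E
2 12/13 12/17 282/221 6/17 -7 -1 S
3 30/49 30/37 1845/1813 15/37 -7 -2 W
4 12/13 60/41 882/533 30/41 -8 -2 N
final -8 -1 E

n=0: pose=(-8,-2,N); sL=12/13, sR=60/41; mL=882/533, mR=30/41; mL+mR=1272/533 → advance +1; mR−mL=-12/13 → turn -1·90°
n=1: pose=(-8,-1,E); sL=15/8, sR=15/13; mL=255/104, mR=15/26; mL+mR=315/104 → advance +1; mR−mL=-15/8 → turn -1·90°
n=2: pose=(-7,-1,S); sL=12/13, sR=12/17; mL=282/221, mR=6/17; mL+mR=360/221 → advance +1; mR−mL=-12/13 → turn -1·90°
n=3: pose=(-7,-2,W); sL=30/49, sR=30/37; mL=1845/1813, mR=15/37; mL+mR=2580/1813 → advance +1; mR−mL=-30/49 → turn -1·90°
n=4: pose=(-8,-2,N); sL=12/13, sR=60/41; mL=882/533, mR=30/41; mL+mR=1272/533 → advance +1; mR−mL=-12/13 → turn -1·90°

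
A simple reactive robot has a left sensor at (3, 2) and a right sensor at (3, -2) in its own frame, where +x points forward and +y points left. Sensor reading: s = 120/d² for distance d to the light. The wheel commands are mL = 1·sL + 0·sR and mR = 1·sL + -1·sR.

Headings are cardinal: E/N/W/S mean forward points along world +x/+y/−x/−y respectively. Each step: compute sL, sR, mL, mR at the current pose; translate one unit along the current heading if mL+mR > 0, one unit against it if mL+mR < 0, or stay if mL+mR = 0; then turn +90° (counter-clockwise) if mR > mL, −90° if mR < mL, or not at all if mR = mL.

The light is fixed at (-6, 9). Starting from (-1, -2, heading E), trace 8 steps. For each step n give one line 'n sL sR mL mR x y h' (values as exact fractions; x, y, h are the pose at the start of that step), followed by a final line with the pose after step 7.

0 24/29 120/233 24/29 2112/6757 -1 -2 E
1 6/13 30/53 6/13 -72/689 0 -2 S
2 24/41 120/109 24/41 -2304/4469 0 -3 W
3 4/3 12/13 4/3 16/39 -1 -3 N
4 24/29 120/233 24/29 2112/6757 -1 -2 E
5 6/13 30/53 6/13 -72/689 0 -2 S
6 24/41 120/109 24/41 -2304/4469 0 -3 W
7 4/3 12/13 4/3 16/39 -1 -3 N
final -1 -2 E

n=0: pose=(-1,-2,E); sL=24/29, sR=120/233; mL=24/29, mR=2112/6757; mL+mR=7704/6757 → advance +1; mR−mL=-120/233 → turn -1·90°
n=1: pose=(0,-2,S); sL=6/13, sR=30/53; mL=6/13, mR=-72/689; mL+mR=246/689 → advance +1; mR−mL=-30/53 → turn -1·90°
n=2: pose=(0,-3,W); sL=24/41, sR=120/109; mL=24/41, mR=-2304/4469; mL+mR=312/4469 → advance +1; mR−mL=-120/109 → turn -1·90°
n=3: pose=(-1,-3,N); sL=4/3, sR=12/13; mL=4/3, mR=16/39; mL+mR=68/39 → advance +1; mR−mL=-12/13 → turn -1·90°
n=4: pose=(-1,-2,E); sL=24/29, sR=120/233; mL=24/29, mR=2112/6757; mL+mR=7704/6757 → advance +1; mR−mL=-120/233 → turn -1·90°
n=5: pose=(0,-2,S); sL=6/13, sR=30/53; mL=6/13, mR=-72/689; mL+mR=246/689 → advance +1; mR−mL=-30/53 → turn -1·90°
n=6: pose=(0,-3,W); sL=24/41, sR=120/109; mL=24/41, mR=-2304/4469; mL+mR=312/4469 → advance +1; mR−mL=-120/109 → turn -1·90°
n=7: pose=(-1,-3,N); sL=4/3, sR=12/13; mL=4/3, mR=16/39; mL+mR=68/39 → advance +1; mR−mL=-12/13 → turn -1·90°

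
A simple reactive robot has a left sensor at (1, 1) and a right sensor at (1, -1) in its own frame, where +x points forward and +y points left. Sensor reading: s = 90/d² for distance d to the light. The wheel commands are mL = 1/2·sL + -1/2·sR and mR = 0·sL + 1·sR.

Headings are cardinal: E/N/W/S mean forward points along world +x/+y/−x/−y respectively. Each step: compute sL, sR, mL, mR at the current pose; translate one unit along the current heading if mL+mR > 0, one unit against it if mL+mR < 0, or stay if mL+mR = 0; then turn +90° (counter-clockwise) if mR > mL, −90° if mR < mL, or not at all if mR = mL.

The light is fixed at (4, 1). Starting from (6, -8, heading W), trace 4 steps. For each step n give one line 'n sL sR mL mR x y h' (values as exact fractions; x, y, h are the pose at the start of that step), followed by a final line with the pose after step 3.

0 90/101 18/13 -324/1313 18/13 6 -8 W
1 45/52 9/10 -9/520 9/10 5 -8 S
2 18/17 18/25 72/425 18/25 5 -9 E
3 45/41 1 2/41 1 6 -9 N
final 6 -8 W

n=0: pose=(6,-8,W); sL=90/101, sR=18/13; mL=-324/1313, mR=18/13; mL+mR=1494/1313 → advance +1; mR−mL=2142/1313 → turn +1·90°
n=1: pose=(5,-8,S); sL=45/52, sR=9/10; mL=-9/520, mR=9/10; mL+mR=459/520 → advance +1; mR−mL=477/520 → turn +1·90°
n=2: pose=(5,-9,E); sL=18/17, sR=18/25; mL=72/425, mR=18/25; mL+mR=378/425 → advance +1; mR−mL=234/425 → turn +1·90°
n=3: pose=(6,-9,N); sL=45/41, sR=1; mL=2/41, mR=1; mL+mR=43/41 → advance +1; mR−mL=39/41 → turn +1·90°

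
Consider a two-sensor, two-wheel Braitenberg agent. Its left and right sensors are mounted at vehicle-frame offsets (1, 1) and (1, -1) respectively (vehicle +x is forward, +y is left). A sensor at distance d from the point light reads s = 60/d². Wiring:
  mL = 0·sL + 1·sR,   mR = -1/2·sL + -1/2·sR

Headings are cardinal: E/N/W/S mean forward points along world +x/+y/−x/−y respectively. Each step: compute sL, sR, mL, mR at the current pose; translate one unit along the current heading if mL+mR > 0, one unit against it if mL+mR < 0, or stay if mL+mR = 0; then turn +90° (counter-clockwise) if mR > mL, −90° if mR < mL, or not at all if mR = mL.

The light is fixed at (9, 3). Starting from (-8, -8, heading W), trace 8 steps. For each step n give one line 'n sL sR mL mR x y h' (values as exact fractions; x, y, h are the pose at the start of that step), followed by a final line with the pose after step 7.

0 5/39 15/106 15/106 -1115/8268 -8 -8 W
1 60/461 60/389 60/389 -25500/179329 -9 -8 N
2 6/37 6/41 6/41 -234/1517 -9 -7 E
3 12/89 60/521 60/521 -5796/46369 -10 -7 S
4 3/25 15/116 15/116 -723/5800 -10 -6 W
5 12/101 12/85 12/85 -1116/8585 -11 -6 N
6 6/41 30/221 30/221 -1278/9061 -11 -5 E
7 60/481 12/113 12/113 -6276/54353 -12 -5 S
final -12 -4 W

n=0: pose=(-8,-8,W); sL=5/39, sR=15/106; mL=15/106, mR=-1115/8268; mL+mR=55/8268 → advance +1; mR−mL=-2285/8268 → turn -1·90°
n=1: pose=(-9,-8,N); sL=60/461, sR=60/389; mL=60/389, mR=-25500/179329; mL+mR=2160/179329 → advance +1; mR−mL=-53160/179329 → turn -1·90°
n=2: pose=(-9,-7,E); sL=6/37, sR=6/41; mL=6/41, mR=-234/1517; mL+mR=-12/1517 → advance -1; mR−mL=-456/1517 → turn -1·90°
n=3: pose=(-10,-7,S); sL=12/89, sR=60/521; mL=60/521, mR=-5796/46369; mL+mR=-456/46369 → advance -1; mR−mL=-11136/46369 → turn -1·90°
n=4: pose=(-10,-6,W); sL=3/25, sR=15/116; mL=15/116, mR=-723/5800; mL+mR=27/5800 → advance +1; mR−mL=-1473/5800 → turn -1·90°
n=5: pose=(-11,-6,N); sL=12/101, sR=12/85; mL=12/85, mR=-1116/8585; mL+mR=96/8585 → advance +1; mR−mL=-2328/8585 → turn -1·90°
n=6: pose=(-11,-5,E); sL=6/41, sR=30/221; mL=30/221, mR=-1278/9061; mL+mR=-48/9061 → advance -1; mR−mL=-2508/9061 → turn -1·90°
n=7: pose=(-12,-5,S); sL=60/481, sR=12/113; mL=12/113, mR=-6276/54353; mL+mR=-504/54353 → advance -1; mR−mL=-12048/54353 → turn -1·90°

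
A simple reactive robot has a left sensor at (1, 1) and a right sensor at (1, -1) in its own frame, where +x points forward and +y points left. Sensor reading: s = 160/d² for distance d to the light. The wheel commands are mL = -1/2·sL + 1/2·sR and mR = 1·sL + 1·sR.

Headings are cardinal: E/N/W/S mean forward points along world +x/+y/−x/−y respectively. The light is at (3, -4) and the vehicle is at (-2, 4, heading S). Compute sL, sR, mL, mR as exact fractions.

32/13 32/17 -64/221 960/221

left sensor world pos  = (-1, 3); dL² = 65
right sensor world pos = (-3, 3); dR² = 85
sL = 160/65 = 32/13
sR = 160/85 = 32/17
mL = -1/2·sL + 1/2·sR = -64/221
mR = 1·sL + 1·sR = 960/221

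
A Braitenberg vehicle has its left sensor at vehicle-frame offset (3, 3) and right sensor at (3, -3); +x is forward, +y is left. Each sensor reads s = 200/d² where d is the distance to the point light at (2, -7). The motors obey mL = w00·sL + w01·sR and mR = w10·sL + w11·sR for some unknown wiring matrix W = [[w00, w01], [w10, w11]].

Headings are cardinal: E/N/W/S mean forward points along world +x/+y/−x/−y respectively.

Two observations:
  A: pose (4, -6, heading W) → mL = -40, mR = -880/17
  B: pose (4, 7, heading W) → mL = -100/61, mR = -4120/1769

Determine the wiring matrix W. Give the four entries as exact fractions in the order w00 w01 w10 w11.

obs A: pose=(4,-6,W) → sL=40, sR=200/17, mL=-40, mR=-880/17
obs B: pose=(4,7,W) → sL=100/61, sR=20/29, mL=-100/61, mR=-4120/1769
sensor matrix S = [[40, 200/17], [100/61, 20/29]]; det S = 249600/30073
solve [mL_A; mL_B] = S·[w00; w01] and [mR_A; mR_B] = S·[w10; w11]:
  w00 = -1, w01 = 0, w10 = -1, w11 = -1

-1 0 -1 -1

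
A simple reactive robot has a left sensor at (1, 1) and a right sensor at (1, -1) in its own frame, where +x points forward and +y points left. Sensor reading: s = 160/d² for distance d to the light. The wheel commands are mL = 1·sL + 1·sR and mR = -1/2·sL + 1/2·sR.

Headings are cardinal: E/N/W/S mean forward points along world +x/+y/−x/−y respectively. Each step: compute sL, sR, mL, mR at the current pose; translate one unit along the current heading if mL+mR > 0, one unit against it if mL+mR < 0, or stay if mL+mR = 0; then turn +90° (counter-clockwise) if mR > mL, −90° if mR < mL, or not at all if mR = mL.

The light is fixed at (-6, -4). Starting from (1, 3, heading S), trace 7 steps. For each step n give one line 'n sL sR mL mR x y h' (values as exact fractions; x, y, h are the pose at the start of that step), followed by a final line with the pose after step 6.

0 8/5 20/9 172/45 14/45 1 3 S
1 160/61 32/17 4672/1037 -384/1037 1 2 W
2 80/37 80/49 6880/1813 -480/1813 0 2 N
3 160/113 32/17 6336/1921 448/1921 0 3 E
4 8/5 20/9 172/45 14/45 1 3 S
5 160/61 32/17 4672/1037 -384/1037 1 2 W
6 80/37 80/49 6880/1813 -480/1813 0 2 N
final 0 3 E

n=0: pose=(1,3,S); sL=8/5, sR=20/9; mL=172/45, mR=14/45; mL+mR=62/15 → advance +1; mR−mL=-158/45 → turn -1·90°
n=1: pose=(1,2,W); sL=160/61, sR=32/17; mL=4672/1037, mR=-384/1037; mL+mR=4288/1037 → advance +1; mR−mL=-5056/1037 → turn -1·90°
n=2: pose=(0,2,N); sL=80/37, sR=80/49; mL=6880/1813, mR=-480/1813; mL+mR=6400/1813 → advance +1; mR−mL=-7360/1813 → turn -1·90°
n=3: pose=(0,3,E); sL=160/113, sR=32/17; mL=6336/1921, mR=448/1921; mL+mR=6784/1921 → advance +1; mR−mL=-5888/1921 → turn -1·90°
n=4: pose=(1,3,S); sL=8/5, sR=20/9; mL=172/45, mR=14/45; mL+mR=62/15 → advance +1; mR−mL=-158/45 → turn -1·90°
n=5: pose=(1,2,W); sL=160/61, sR=32/17; mL=4672/1037, mR=-384/1037; mL+mR=4288/1037 → advance +1; mR−mL=-5056/1037 → turn -1·90°
n=6: pose=(0,2,N); sL=80/37, sR=80/49; mL=6880/1813, mR=-480/1813; mL+mR=6400/1813 → advance +1; mR−mL=-7360/1813 → turn -1·90°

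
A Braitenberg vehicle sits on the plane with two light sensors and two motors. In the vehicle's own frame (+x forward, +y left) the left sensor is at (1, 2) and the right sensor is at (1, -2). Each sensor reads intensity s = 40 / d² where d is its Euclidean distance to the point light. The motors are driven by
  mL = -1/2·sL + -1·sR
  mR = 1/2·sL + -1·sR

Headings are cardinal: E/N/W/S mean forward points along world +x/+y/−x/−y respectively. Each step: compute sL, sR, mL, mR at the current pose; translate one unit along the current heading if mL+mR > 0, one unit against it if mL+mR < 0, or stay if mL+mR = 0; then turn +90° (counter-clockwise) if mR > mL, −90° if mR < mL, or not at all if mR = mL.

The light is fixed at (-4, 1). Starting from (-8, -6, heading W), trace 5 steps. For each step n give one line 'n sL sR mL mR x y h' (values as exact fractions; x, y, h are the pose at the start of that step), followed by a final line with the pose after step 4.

0 20/53 4/5 -262/265 -162/265 -8 -6 W
1 8/13 40/89 -876/1157 -164/1157 -7 -6 S
2 2 10/17 -27/17 7/17 -7 -5 E
3 40/61 40/29 -3020/1769 -1860/1769 -8 -5 N
4 20/53 4/5 -262/265 -162/265 -8 -6 W
final -7 -6 S

n=0: pose=(-8,-6,W); sL=20/53, sR=4/5; mL=-262/265, mR=-162/265; mL+mR=-8/5 → advance -1; mR−mL=20/53 → turn +1·90°
n=1: pose=(-7,-6,S); sL=8/13, sR=40/89; mL=-876/1157, mR=-164/1157; mL+mR=-80/89 → advance -1; mR−mL=8/13 → turn +1·90°
n=2: pose=(-7,-5,E); sL=2, sR=10/17; mL=-27/17, mR=7/17; mL+mR=-20/17 → advance -1; mR−mL=2 → turn +1·90°
n=3: pose=(-8,-5,N); sL=40/61, sR=40/29; mL=-3020/1769, mR=-1860/1769; mL+mR=-80/29 → advance -1; mR−mL=40/61 → turn +1·90°
n=4: pose=(-8,-6,W); sL=20/53, sR=4/5; mL=-262/265, mR=-162/265; mL+mR=-8/5 → advance -1; mR−mL=20/53 → turn +1·90°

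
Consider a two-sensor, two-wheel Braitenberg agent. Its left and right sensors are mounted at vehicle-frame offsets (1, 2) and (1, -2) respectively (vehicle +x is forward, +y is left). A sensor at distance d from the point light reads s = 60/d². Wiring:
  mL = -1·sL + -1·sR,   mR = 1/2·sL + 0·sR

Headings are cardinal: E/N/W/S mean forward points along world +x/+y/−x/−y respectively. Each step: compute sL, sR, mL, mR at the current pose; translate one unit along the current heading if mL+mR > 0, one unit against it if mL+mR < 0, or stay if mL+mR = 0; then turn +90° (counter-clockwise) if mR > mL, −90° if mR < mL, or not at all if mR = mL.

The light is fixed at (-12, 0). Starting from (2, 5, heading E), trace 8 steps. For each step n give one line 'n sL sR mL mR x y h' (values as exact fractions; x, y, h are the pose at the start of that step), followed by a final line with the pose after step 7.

n=0: pose=(2,5,E); sL=30/137, sR=10/39; mL=-2540/5343, mR=15/137; mL+mR=-1955/5343 → advance -1; mR−mL=3125/5343 → turn +1·90°
n=1: pose=(1,5,N); sL=60/157, sR=20/87; mL=-8360/13659, mR=30/157; mL+mR=-5750/13659 → advance -1; mR−mL=10970/13659 → turn +1·90°
n=2: pose=(1,4,W); sL=15/37, sR=1/3; mL=-82/111, mR=15/74; mL+mR=-119/222 → advance -1; mR−mL=209/222 → turn +1·90°
n=3: pose=(2,4,S); sL=12/53, sR=20/51; mL=-1672/2703, mR=6/53; mL+mR=-1366/2703 → advance -1; mR−mL=1978/2703 → turn +1·90°
n=4: pose=(2,5,E); sL=30/137, sR=10/39; mL=-2540/5343, mR=15/137; mL+mR=-1955/5343 → advance -1; mR−mL=3125/5343 → turn +1·90°
n=5: pose=(1,5,N); sL=60/157, sR=20/87; mL=-8360/13659, mR=30/157; mL+mR=-5750/13659 → advance -1; mR−mL=10970/13659 → turn +1·90°
n=6: pose=(1,4,W); sL=15/37, sR=1/3; mL=-82/111, mR=15/74; mL+mR=-119/222 → advance -1; mR−mL=209/222 → turn +1·90°
n=7: pose=(2,4,S); sL=12/53, sR=20/51; mL=-1672/2703, mR=6/53; mL+mR=-1366/2703 → advance -1; mR−mL=1978/2703 → turn +1·90°

0 30/137 10/39 -2540/5343 15/137 2 5 E
1 60/157 20/87 -8360/13659 30/157 1 5 N
2 15/37 1/3 -82/111 15/74 1 4 W
3 12/53 20/51 -1672/2703 6/53 2 4 S
4 30/137 10/39 -2540/5343 15/137 2 5 E
5 60/157 20/87 -8360/13659 30/157 1 5 N
6 15/37 1/3 -82/111 15/74 1 4 W
7 12/53 20/51 -1672/2703 6/53 2 4 S
final 2 5 E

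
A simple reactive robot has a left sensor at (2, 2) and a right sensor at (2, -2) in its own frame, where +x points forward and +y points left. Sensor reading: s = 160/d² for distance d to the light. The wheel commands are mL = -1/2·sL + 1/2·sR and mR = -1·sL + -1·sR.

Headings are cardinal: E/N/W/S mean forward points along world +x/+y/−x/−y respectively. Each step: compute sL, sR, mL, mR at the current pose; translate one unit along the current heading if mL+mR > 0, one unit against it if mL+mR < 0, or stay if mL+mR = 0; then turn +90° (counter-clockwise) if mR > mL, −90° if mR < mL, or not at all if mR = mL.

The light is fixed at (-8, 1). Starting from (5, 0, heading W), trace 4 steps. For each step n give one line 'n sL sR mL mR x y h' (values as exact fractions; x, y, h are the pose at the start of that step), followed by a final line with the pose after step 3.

0 16/13 80/61 32/793 -2016/793 5 0 W
1 32/29 160/257 -1792/7453 -12864/7453 6 0 N
2 5/8 10/17 -5/272 -165/136 6 -1 E
3 160/241 160/137 8320/33017 -60480/33017 5 -1 S
final 5 0 W

n=0: pose=(5,0,W); sL=16/13, sR=80/61; mL=32/793, mR=-2016/793; mL+mR=-1984/793 → advance -1; mR−mL=-2048/793 → turn -1·90°
n=1: pose=(6,0,N); sL=32/29, sR=160/257; mL=-1792/7453, mR=-12864/7453; mL+mR=-14656/7453 → advance -1; mR−mL=-11072/7453 → turn -1·90°
n=2: pose=(6,-1,E); sL=5/8, sR=10/17; mL=-5/272, mR=-165/136; mL+mR=-335/272 → advance -1; mR−mL=-325/272 → turn -1·90°
n=3: pose=(5,-1,S); sL=160/241, sR=160/137; mL=8320/33017, mR=-60480/33017; mL+mR=-52160/33017 → advance -1; mR−mL=-68800/33017 → turn -1·90°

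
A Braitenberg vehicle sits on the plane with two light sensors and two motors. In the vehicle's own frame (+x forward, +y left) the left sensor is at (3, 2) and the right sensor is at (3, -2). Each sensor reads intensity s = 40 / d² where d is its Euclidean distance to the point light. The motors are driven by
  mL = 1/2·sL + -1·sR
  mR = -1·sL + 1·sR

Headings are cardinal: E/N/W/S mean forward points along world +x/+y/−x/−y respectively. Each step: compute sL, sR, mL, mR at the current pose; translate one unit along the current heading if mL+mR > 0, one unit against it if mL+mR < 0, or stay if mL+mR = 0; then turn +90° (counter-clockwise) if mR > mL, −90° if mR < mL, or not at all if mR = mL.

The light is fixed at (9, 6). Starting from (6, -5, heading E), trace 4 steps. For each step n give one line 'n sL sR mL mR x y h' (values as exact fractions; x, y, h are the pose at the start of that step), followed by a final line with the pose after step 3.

0 40/81 40/169 140/13689 -3520/13689 6 -5 E
1 1/5 5/29 -21/290 -4/145 5 -5 S
2 8/13 8/29 12/377 -128/377 5 -4 E
3 20/89 20/109 -690/9701 -400/9701 4 -4 S
final 4 -3 E

n=0: pose=(6,-5,E); sL=40/81, sR=40/169; mL=140/13689, mR=-3520/13689; mL+mR=-20/81 → advance -1; mR−mL=-1220/4563 → turn -1·90°
n=1: pose=(5,-5,S); sL=1/5, sR=5/29; mL=-21/290, mR=-4/145; mL+mR=-1/10 → advance -1; mR−mL=13/290 → turn +1·90°
n=2: pose=(5,-4,E); sL=8/13, sR=8/29; mL=12/377, mR=-128/377; mL+mR=-4/13 → advance -1; mR−mL=-140/377 → turn -1·90°
n=3: pose=(4,-4,S); sL=20/89, sR=20/109; mL=-690/9701, mR=-400/9701; mL+mR=-10/89 → advance -1; mR−mL=290/9701 → turn +1·90°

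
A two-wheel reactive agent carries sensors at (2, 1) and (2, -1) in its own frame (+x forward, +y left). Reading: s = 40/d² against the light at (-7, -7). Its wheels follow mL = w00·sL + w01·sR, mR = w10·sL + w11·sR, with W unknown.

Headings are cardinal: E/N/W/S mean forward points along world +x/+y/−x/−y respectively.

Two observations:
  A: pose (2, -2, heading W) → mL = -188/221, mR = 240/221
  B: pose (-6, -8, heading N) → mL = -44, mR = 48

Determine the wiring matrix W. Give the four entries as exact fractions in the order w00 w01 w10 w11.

obs A: pose=(2,-2,W) → sL=8/13, sR=8/17, mL=-188/221, mR=240/221
obs B: pose=(-6,-8,N) → sL=40, sR=8, mL=-44, mR=48
sensor matrix S = [[8/13, 8/17], [40, 8]]; det S = -3072/221
solve [mL_A; mL_B] = S·[w00; w01] and [mR_A; mR_B] = S·[w10; w11]:
  w00 = -1, w01 = -1/2, w10 = 1, w11 = 1

-1 -1/2 1 1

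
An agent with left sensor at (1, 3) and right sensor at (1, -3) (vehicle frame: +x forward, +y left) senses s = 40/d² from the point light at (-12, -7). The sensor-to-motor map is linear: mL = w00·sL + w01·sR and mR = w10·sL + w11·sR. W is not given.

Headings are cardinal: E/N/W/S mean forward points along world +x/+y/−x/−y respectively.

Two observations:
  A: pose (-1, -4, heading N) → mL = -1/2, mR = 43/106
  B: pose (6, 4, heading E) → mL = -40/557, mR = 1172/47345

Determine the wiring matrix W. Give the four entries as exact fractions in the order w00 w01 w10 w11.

obs A: pose=(-1,-4,N) → sL=1/2, sR=10/53, mL=-1/2, mR=43/106
obs B: pose=(6,4,E) → sL=40/557, sR=8/85, mL=-40/557, mR=1172/47345
sensor matrix S = [[1/2, 10/53], [40/557, 8/85]]; det S = 84084/2509285
solve [mL_A; mL_B] = S·[w00; w01] and [mR_A; mR_B] = S·[w10; w11]:
  w00 = -1, w01 = 0, w10 = 1, w11 = -1/2

-1 0 1 -1/2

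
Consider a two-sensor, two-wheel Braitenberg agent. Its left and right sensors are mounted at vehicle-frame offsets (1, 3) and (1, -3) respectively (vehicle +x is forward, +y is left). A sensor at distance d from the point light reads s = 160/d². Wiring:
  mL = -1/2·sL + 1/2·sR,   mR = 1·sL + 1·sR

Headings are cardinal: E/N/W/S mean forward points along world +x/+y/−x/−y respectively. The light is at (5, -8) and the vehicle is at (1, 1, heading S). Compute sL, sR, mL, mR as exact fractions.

left sensor world pos  = (4, 0); dL² = 65
right sensor world pos = (-2, 0); dR² = 113
sL = 160/65 = 32/13
sR = 160/113 = 160/113
mL = -1/2·sL + 1/2·sR = -768/1469
mR = 1·sL + 1·sR = 5696/1469

32/13 160/113 -768/1469 5696/1469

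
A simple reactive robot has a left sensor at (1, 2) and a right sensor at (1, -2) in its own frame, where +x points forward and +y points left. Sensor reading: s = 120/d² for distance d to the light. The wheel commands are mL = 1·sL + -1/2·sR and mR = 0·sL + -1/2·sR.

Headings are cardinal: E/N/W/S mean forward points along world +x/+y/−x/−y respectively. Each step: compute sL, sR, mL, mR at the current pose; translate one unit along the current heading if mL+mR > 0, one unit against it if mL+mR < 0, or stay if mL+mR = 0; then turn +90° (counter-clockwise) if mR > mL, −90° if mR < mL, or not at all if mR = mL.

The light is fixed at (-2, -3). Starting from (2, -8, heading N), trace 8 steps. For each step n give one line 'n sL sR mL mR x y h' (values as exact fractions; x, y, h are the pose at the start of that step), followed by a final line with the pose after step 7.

n=0: pose=(2,-8,N); sL=6, sR=30/13; mL=63/13, mR=-15/13; mL+mR=48/13 → advance +1; mR−mL=-6 → turn -1·90°
n=1: pose=(2,-7,E); sL=120/29, sR=120/61; mL=5580/1769, mR=-60/61; mL+mR=3840/1769 → advance +1; mR−mL=-120/29 → turn -1·90°
n=2: pose=(3,-7,S); sL=60/37, sR=60/17; mL=-90/629, mR=-30/17; mL+mR=-1200/629 → advance -1; mR−mL=-60/37 → turn -1·90°
n=3: pose=(3,-6,W); sL=120/41, sR=120/17; mL=-420/697, mR=-60/17; mL+mR=-2880/697 → advance -1; mR−mL=-120/41 → turn -1·90°
n=4: pose=(4,-6,N); sL=6, sR=30/17; mL=87/17, mR=-15/17; mL+mR=72/17 → advance +1; mR−mL=-6 → turn -1·90°
n=5: pose=(4,-5,E); sL=120/49, sR=24/13; mL=972/637, mR=-12/13; mL+mR=384/637 → advance +1; mR−mL=-120/49 → turn -1·90°
n=6: pose=(5,-5,S); sL=4/3, sR=60/17; mL=-22/51, mR=-30/17; mL+mR=-112/51 → advance -1; mR−mL=-4/3 → turn -1·90°
n=7: pose=(5,-4,W); sL=8/3, sR=120/37; mL=116/111, mR=-60/37; mL+mR=-64/111 → advance -1; mR−mL=-8/3 → turn -1·90°

0 6 30/13 63/13 -15/13 2 -8 N
1 120/29 120/61 5580/1769 -60/61 2 -7 E
2 60/37 60/17 -90/629 -30/17 3 -7 S
3 120/41 120/17 -420/697 -60/17 3 -6 W
4 6 30/17 87/17 -15/17 4 -6 N
5 120/49 24/13 972/637 -12/13 4 -5 E
6 4/3 60/17 -22/51 -30/17 5 -5 S
7 8/3 120/37 116/111 -60/37 5 -4 W
final 6 -4 N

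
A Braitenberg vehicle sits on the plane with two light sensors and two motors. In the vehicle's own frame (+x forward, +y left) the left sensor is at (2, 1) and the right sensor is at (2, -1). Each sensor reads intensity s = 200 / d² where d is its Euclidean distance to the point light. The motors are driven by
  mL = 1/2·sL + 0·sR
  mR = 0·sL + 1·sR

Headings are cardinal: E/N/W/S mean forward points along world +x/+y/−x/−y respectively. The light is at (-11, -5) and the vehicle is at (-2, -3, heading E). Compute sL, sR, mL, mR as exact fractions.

left sensor world pos  = (0, -2); dL² = 130
right sensor world pos = (0, -4); dR² = 122
sL = 200/130 = 20/13
sR = 200/122 = 100/61
mL = 1/2·sL + 0·sR = 10/13
mR = 0·sL + 1·sR = 100/61

20/13 100/61 10/13 100/61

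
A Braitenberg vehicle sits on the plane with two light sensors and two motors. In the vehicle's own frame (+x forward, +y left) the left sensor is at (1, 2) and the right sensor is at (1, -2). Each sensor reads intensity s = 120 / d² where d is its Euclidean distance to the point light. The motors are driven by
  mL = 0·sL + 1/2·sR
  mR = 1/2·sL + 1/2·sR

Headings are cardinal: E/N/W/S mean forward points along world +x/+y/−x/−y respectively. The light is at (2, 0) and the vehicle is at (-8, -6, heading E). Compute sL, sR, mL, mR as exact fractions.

left sensor world pos  = (-7, -4); dL² = 97
right sensor world pos = (-7, -8); dR² = 145
sL = 120/97 = 120/97
sR = 120/145 = 24/29
mL = 0·sL + 1/2·sR = 12/29
mR = 1/2·sL + 1/2·sR = 2904/2813

120/97 24/29 12/29 2904/2813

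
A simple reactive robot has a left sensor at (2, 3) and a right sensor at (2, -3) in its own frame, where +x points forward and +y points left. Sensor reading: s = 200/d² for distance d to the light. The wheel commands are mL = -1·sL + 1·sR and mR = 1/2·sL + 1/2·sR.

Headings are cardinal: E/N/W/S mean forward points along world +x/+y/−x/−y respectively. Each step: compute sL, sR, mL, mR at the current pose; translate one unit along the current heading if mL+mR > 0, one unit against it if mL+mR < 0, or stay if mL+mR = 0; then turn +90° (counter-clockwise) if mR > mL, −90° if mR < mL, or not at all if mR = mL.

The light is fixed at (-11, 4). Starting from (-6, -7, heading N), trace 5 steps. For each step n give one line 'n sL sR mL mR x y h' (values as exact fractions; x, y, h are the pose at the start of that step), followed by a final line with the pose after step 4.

0 40/17 40/29 -480/493 920/493 -6 -7 N
1 100/89 100/29 6000/2581 5900/2581 -6 -6 W
2 40/13 200/113 -1920/1469 3560/1469 -7 -6 N
3 50/37 5 135/37 235/74 -7 -5 W
4 200/49 40/17 -1440/833 2680/833 -8 -5 N
final -8 -4 W

n=0: pose=(-6,-7,N); sL=40/17, sR=40/29; mL=-480/493, mR=920/493; mL+mR=440/493 → advance +1; mR−mL=1400/493 → turn +1·90°
n=1: pose=(-6,-6,W); sL=100/89, sR=100/29; mL=6000/2581, mR=5900/2581; mL+mR=11900/2581 → advance +1; mR−mL=-100/2581 → turn -1·90°
n=2: pose=(-7,-6,N); sL=40/13, sR=200/113; mL=-1920/1469, mR=3560/1469; mL+mR=1640/1469 → advance +1; mR−mL=5480/1469 → turn +1·90°
n=3: pose=(-7,-5,W); sL=50/37, sR=5; mL=135/37, mR=235/74; mL+mR=505/74 → advance +1; mR−mL=-35/74 → turn -1·90°
n=4: pose=(-8,-5,N); sL=200/49, sR=40/17; mL=-1440/833, mR=2680/833; mL+mR=1240/833 → advance +1; mR−mL=4120/833 → turn +1·90°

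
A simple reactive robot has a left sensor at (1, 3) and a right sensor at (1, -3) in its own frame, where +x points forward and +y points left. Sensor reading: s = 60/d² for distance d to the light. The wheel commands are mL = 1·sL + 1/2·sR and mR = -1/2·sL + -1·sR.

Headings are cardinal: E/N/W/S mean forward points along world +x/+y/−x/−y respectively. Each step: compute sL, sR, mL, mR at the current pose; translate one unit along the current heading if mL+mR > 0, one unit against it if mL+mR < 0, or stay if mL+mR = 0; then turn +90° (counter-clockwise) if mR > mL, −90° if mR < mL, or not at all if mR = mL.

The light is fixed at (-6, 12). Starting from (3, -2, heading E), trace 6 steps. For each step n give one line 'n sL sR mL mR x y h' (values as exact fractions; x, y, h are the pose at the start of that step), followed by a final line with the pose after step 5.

0 60/221 60/389 29970/85969 -24930/85969 3 -2 E
1 30/197 30/137 7065/26989 -7965/26989 4 -2 S
2 60/337 60/181 20970/60997 -25650/60997 4 -1 W
3 15/52 3/17 333/884 -567/1768 5 -1 N
4 4/15 20/123 214/615 -182/615 5 0 E
5 30/197 6/25 1341/4925 -1557/4925 6 0 S
final 6 1 W

n=0: pose=(3,-2,E); sL=60/221, sR=60/389; mL=29970/85969, mR=-24930/85969; mL+mR=5040/85969 → advance +1; mR−mL=-54900/85969 → turn -1·90°
n=1: pose=(4,-2,S); sL=30/197, sR=30/137; mL=7065/26989, mR=-7965/26989; mL+mR=-900/26989 → advance -1; mR−mL=-15030/26989 → turn -1·90°
n=2: pose=(4,-1,W); sL=60/337, sR=60/181; mL=20970/60997, mR=-25650/60997; mL+mR=-4680/60997 → advance -1; mR−mL=-46620/60997 → turn -1·90°
n=3: pose=(5,-1,N); sL=15/52, sR=3/17; mL=333/884, mR=-567/1768; mL+mR=99/1768 → advance +1; mR−mL=-1233/1768 → turn -1·90°
n=4: pose=(5,0,E); sL=4/15, sR=20/123; mL=214/615, mR=-182/615; mL+mR=32/615 → advance +1; mR−mL=-132/205 → turn -1·90°
n=5: pose=(6,0,S); sL=30/197, sR=6/25; mL=1341/4925, mR=-1557/4925; mL+mR=-216/4925 → advance -1; mR−mL=-2898/4925 → turn -1·90°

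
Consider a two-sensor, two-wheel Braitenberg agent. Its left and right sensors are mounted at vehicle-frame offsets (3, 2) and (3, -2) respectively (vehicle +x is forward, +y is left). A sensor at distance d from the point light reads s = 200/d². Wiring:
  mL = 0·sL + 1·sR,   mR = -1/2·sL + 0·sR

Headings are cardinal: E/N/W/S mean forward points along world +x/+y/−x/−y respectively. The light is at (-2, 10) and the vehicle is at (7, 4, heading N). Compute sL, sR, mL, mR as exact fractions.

left sensor world pos  = (5, 7); dL² = 58
right sensor world pos = (9, 7); dR² = 130
sL = 200/58 = 100/29
sR = 200/130 = 20/13
mL = 0·sL + 1·sR = 20/13
mR = -1/2·sL + 0·sR = -50/29

100/29 20/13 20/13 -50/29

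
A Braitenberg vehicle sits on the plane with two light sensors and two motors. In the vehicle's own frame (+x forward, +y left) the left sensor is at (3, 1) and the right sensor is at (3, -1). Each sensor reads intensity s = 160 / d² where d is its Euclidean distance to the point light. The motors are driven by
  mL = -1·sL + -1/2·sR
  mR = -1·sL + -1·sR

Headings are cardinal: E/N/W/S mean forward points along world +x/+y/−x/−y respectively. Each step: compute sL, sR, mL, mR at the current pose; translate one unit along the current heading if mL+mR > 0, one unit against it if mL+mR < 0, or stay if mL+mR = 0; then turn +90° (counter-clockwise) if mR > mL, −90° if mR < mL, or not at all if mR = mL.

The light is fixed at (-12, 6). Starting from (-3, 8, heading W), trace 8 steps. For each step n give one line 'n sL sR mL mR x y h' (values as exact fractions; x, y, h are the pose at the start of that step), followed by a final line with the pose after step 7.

n=0: pose=(-3,8,W); sL=160/37, sR=32/9; mL=-2032/333, mR=-2624/333; mL+mR=-1552/111 → advance -1; mR−mL=-16/9 → turn -1·90°
n=1: pose=(-2,8,N); sL=80/53, sR=80/73; mL=-7960/3869, mR=-10080/3869; mL+mR=-18040/3869 → advance -1; mR−mL=-40/73 → turn -1·90°
n=2: pose=(-2,7,E); sL=160/173, sR=160/169; mL=-40880/29237, mR=-54720/29237; mL+mR=-95600/29237 → advance -1; mR−mL=-80/169 → turn -1·90°
n=3: pose=(-3,7,S); sL=20/13, sR=40/17; mL=-600/221, mR=-860/221; mL+mR=-1460/221 → advance -1; mR−mL=-20/17 → turn -1·90°
n=4: pose=(-3,8,W); sL=160/37, sR=32/9; mL=-2032/333, mR=-2624/333; mL+mR=-1552/111 → advance -1; mR−mL=-16/9 → turn -1·90°
n=5: pose=(-2,8,N); sL=80/53, sR=80/73; mL=-7960/3869, mR=-10080/3869; mL+mR=-18040/3869 → advance -1; mR−mL=-40/73 → turn -1·90°
n=6: pose=(-2,7,E); sL=160/173, sR=160/169; mL=-40880/29237, mR=-54720/29237; mL+mR=-95600/29237 → advance -1; mR−mL=-80/169 → turn -1·90°
n=7: pose=(-3,7,S); sL=20/13, sR=40/17; mL=-600/221, mR=-860/221; mL+mR=-1460/221 → advance -1; mR−mL=-20/17 → turn -1·90°

0 160/37 32/9 -2032/333 -2624/333 -3 8 W
1 80/53 80/73 -7960/3869 -10080/3869 -2 8 N
2 160/173 160/169 -40880/29237 -54720/29237 -2 7 E
3 20/13 40/17 -600/221 -860/221 -3 7 S
4 160/37 32/9 -2032/333 -2624/333 -3 8 W
5 80/53 80/73 -7960/3869 -10080/3869 -2 8 N
6 160/173 160/169 -40880/29237 -54720/29237 -2 7 E
7 20/13 40/17 -600/221 -860/221 -3 7 S
final -3 8 W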